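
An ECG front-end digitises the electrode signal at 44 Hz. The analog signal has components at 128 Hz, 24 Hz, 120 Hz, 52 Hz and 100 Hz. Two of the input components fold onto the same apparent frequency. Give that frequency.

12 Hz

fs/2 = 22 Hz.
128 Hz mod fs = 40 Hz.
40 Hz > fs/2 = 22 Hz, folds to fs − 40 Hz = 4 Hz.
24 Hz > fs/2 = 22 Hz, folds to fs − 24 Hz = 20 Hz.
120 Hz mod fs = 32 Hz.
32 Hz > fs/2 = 22 Hz, folds to fs − 32 Hz = 12 Hz.
52 Hz mod fs = 8 Hz.
8 Hz ≤ fs/2 = 22 Hz, appears at 8 Hz.
100 Hz mod fs = 12 Hz.
12 Hz ≤ fs/2 = 22 Hz, appears at 12 Hz.
100 Hz and 120 Hz both map to 12 Hz.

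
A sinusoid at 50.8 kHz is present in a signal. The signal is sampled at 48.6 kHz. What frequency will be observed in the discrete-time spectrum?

2.2 kHz

50.8 kHz mod fs = 2.2 kHz.
2.2 kHz ≤ fs/2 = 24.3 kHz, appears at 2.2 kHz.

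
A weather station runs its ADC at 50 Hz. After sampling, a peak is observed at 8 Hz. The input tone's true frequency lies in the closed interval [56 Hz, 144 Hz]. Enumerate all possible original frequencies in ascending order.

58 Hz, 92 Hz, 108 Hz, 142 Hz

Frequencies that alias to 8 Hz are k·fs ± 8 Hz for integer k ≥ 0.
k=0: 8 Hz.
k=1: 42 Hz, 58 Hz.
k=2: 92 Hz, 108 Hz.
k=3: 142 Hz, 158 Hz.
k=4: 192 Hz, 208 Hz.
Within [56 Hz, 144 Hz]: 58 Hz, 92 Hz, 108 Hz, 142 Hz.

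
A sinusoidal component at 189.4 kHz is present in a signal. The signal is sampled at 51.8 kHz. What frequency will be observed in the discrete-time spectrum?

189.4 kHz mod fs = 34 kHz.
34 kHz > fs/2 = 25.9 kHz, folds to fs − 34 kHz = 17.8 kHz.

17.8 kHz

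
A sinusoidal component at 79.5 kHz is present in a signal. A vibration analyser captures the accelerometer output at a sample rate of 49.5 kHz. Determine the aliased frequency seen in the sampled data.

19.5 kHz

79.5 kHz mod fs = 30 kHz.
30 kHz > fs/2 = 24.75 kHz, folds to fs − 30 kHz = 19.5 kHz.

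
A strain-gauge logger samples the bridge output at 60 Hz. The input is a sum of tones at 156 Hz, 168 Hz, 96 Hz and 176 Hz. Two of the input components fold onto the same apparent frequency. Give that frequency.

24 Hz

fs/2 = 30 Hz.
156 Hz mod fs = 36 Hz.
36 Hz > fs/2 = 30 Hz, folds to fs − 36 Hz = 24 Hz.
168 Hz mod fs = 48 Hz.
48 Hz > fs/2 = 30 Hz, folds to fs − 48 Hz = 12 Hz.
96 Hz mod fs = 36 Hz.
36 Hz > fs/2 = 30 Hz, folds to fs − 36 Hz = 24 Hz.
176 Hz mod fs = 56 Hz.
56 Hz > fs/2 = 30 Hz, folds to fs − 56 Hz = 4 Hz.
96 Hz and 156 Hz both map to 24 Hz.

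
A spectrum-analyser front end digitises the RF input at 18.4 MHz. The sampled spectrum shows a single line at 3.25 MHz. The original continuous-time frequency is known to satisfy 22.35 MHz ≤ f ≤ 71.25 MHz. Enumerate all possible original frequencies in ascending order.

33.55 MHz, 40.05 MHz, 51.95 MHz, 58.45 MHz, 70.35 MHz

Frequencies that alias to 3.25 MHz are k·fs ± 3.25 MHz for integer k ≥ 0.
k=0: 3.25 MHz.
k=1: 15.15 MHz, 21.65 MHz.
k=2: 33.55 MHz, 40.05 MHz.
k=3: 51.95 MHz, 58.45 MHz.
k=4: 70.35 MHz, 76.85 MHz.
k=5: 88.75 MHz, 95.25 MHz.
Within [22.35 MHz, 71.25 MHz]: 33.55 MHz, 40.05 MHz, 51.95 MHz, 58.45 MHz, 70.35 MHz.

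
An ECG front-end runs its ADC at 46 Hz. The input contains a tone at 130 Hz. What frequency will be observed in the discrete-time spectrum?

8 Hz

130 Hz mod fs = 38 Hz.
38 Hz > fs/2 = 23 Hz, folds to fs − 38 Hz = 8 Hz.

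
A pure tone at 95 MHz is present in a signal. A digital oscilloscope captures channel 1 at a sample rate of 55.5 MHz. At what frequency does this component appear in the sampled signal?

16 MHz

95 MHz mod fs = 39.5 MHz.
39.5 MHz > fs/2 = 27.75 MHz, folds to fs − 39.5 MHz = 16 MHz.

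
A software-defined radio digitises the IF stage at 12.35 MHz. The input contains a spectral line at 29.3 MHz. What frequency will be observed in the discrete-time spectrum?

29.3 MHz mod fs = 4.6 MHz.
4.6 MHz ≤ fs/2 = 6.175 MHz, appears at 4.6 MHz.

4.6 MHz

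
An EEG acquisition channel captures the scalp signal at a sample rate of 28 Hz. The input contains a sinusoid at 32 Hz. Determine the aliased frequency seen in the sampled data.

32 Hz mod fs = 4 Hz.
4 Hz ≤ fs/2 = 14 Hz, appears at 4 Hz.

4 Hz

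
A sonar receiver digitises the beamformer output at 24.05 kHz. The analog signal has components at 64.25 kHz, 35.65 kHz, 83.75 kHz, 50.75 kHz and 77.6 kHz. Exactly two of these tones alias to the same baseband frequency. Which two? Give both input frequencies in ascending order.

35.65 kHz, 83.75 kHz

fs/2 = 12.025 kHz.
64.25 kHz mod fs = 16.15 kHz.
16.15 kHz > fs/2 = 12.025 kHz, folds to fs − 16.15 kHz = 7.9 kHz.
35.65 kHz mod fs = 11.6 kHz.
11.6 kHz ≤ fs/2 = 12.025 kHz, appears at 11.6 kHz.
83.75 kHz mod fs = 11.6 kHz.
11.6 kHz ≤ fs/2 = 12.025 kHz, appears at 11.6 kHz.
50.75 kHz mod fs = 2.65 kHz.
2.65 kHz ≤ fs/2 = 12.025 kHz, appears at 2.65 kHz.
77.6 kHz mod fs = 5.45 kHz.
5.45 kHz ≤ fs/2 = 12.025 kHz, appears at 5.45 kHz.
35.65 kHz and 83.75 kHz both map to 11.6 kHz.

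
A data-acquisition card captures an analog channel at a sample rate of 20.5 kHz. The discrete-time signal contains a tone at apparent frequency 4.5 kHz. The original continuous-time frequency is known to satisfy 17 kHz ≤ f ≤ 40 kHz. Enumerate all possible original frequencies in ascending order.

Frequencies that alias to 4.5 kHz are k·fs ± 4.5 kHz for integer k ≥ 0.
k=0: 4.5 kHz.
k=1: 16 kHz, 25 kHz.
k=2: 36.5 kHz, 45.5 kHz.
k=3: 57 kHz, 66 kHz.
Within [17 kHz, 40 kHz]: 25 kHz, 36.5 kHz.

25 kHz, 36.5 kHz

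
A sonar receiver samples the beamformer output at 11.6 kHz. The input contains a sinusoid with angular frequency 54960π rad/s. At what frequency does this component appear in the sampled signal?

4.28 kHz

ω = 54960π rad/s → f = ω/(2π) = 27480 Hz = 27.48 kHz.
27.48 kHz mod fs = 4.28 kHz.
4.28 kHz ≤ fs/2 = 5.8 kHz, appears at 4.28 kHz.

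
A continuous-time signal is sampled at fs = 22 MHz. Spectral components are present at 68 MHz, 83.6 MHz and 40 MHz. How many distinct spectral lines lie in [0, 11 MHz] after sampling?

fs/2 = 11 MHz.
68 MHz mod fs = 2 MHz.
2 MHz ≤ fs/2 = 11 MHz, appears at 2 MHz.
83.6 MHz mod fs = 17.6 MHz.
17.6 MHz > fs/2 = 11 MHz, folds to fs − 17.6 MHz = 4.4 MHz.
40 MHz mod fs = 18 MHz.
18 MHz > fs/2 = 11 MHz, folds to fs − 18 MHz = 4 MHz.
Distinct values: {2 MHz, 4 MHz, 4.4 MHz} → 3.

3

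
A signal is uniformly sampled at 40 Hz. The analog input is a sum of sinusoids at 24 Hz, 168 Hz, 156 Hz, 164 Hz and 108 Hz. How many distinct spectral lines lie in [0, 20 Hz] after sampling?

fs/2 = 20 Hz.
24 Hz > fs/2 = 20 Hz, folds to fs − 24 Hz = 16 Hz.
168 Hz mod fs = 8 Hz.
8 Hz ≤ fs/2 = 20 Hz, appears at 8 Hz.
156 Hz mod fs = 36 Hz.
36 Hz > fs/2 = 20 Hz, folds to fs − 36 Hz = 4 Hz.
164 Hz mod fs = 4 Hz.
4 Hz ≤ fs/2 = 20 Hz, appears at 4 Hz.
108 Hz mod fs = 28 Hz.
28 Hz > fs/2 = 20 Hz, folds to fs − 28 Hz = 12 Hz.
Distinct values: {4 Hz, 8 Hz, 12 Hz, 16 Hz} → 4.

4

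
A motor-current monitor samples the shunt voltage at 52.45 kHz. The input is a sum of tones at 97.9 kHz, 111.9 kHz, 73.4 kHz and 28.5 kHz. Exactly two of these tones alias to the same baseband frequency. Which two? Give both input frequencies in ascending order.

97.9 kHz, 111.9 kHz

fs/2 = 26.225 kHz.
97.9 kHz mod fs = 45.45 kHz.
45.45 kHz > fs/2 = 26.225 kHz, folds to fs − 45.45 kHz = 7 kHz.
111.9 kHz mod fs = 7 kHz.
7 kHz ≤ fs/2 = 26.225 kHz, appears at 7 kHz.
73.4 kHz mod fs = 20.95 kHz.
20.95 kHz ≤ fs/2 = 26.225 kHz, appears at 20.95 kHz.
28.5 kHz > fs/2 = 26.225 kHz, folds to fs − 28.5 kHz = 23.95 kHz.
97.9 kHz and 111.9 kHz both map to 7 kHz.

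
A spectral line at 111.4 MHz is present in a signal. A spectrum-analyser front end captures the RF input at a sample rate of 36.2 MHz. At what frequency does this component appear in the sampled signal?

111.4 MHz mod fs = 2.8 MHz.
2.8 MHz ≤ fs/2 = 18.1 MHz, appears at 2.8 MHz.

2.8 MHz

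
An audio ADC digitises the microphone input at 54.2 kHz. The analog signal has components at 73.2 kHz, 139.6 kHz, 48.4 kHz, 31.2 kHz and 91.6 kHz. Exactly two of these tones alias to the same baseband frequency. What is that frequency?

fs/2 = 27.1 kHz.
73.2 kHz mod fs = 19 kHz.
19 kHz ≤ fs/2 = 27.1 kHz, appears at 19 kHz.
139.6 kHz mod fs = 31.2 kHz.
31.2 kHz > fs/2 = 27.1 kHz, folds to fs − 31.2 kHz = 23 kHz.
48.4 kHz > fs/2 = 27.1 kHz, folds to fs − 48.4 kHz = 5.8 kHz.
31.2 kHz > fs/2 = 27.1 kHz, folds to fs − 31.2 kHz = 23 kHz.
91.6 kHz mod fs = 37.4 kHz.
37.4 kHz > fs/2 = 27.1 kHz, folds to fs − 37.4 kHz = 16.8 kHz.
31.2 kHz and 139.6 kHz both map to 23 kHz.

23 kHz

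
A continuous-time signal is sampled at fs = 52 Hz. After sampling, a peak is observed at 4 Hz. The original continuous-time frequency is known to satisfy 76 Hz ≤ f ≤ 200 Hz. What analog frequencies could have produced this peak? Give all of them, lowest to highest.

Frequencies that alias to 4 Hz are k·fs ± 4 Hz for integer k ≥ 0.
k=0: 4 Hz.
k=1: 48 Hz, 56 Hz.
k=2: 100 Hz, 108 Hz.
k=3: 152 Hz, 160 Hz.
k=4: 204 Hz, 212 Hz.
Within [76 Hz, 200 Hz]: 100 Hz, 108 Hz, 152 Hz, 160 Hz.

100 Hz, 108 Hz, 152 Hz, 160 Hz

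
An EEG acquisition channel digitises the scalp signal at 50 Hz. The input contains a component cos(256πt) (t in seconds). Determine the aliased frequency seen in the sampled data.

ω = 256π rad/s → f = ω/(2π) = 128 Hz.
128 Hz mod fs = 28 Hz.
28 Hz > fs/2 = 25 Hz, folds to fs − 28 Hz = 22 Hz.

22 Hz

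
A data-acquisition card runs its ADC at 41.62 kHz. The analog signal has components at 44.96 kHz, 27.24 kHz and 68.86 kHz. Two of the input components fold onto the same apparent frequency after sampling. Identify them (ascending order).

27.24 kHz, 68.86 kHz

fs/2 = 20.81 kHz.
44.96 kHz mod fs = 3.34 kHz.
3.34 kHz ≤ fs/2 = 20.81 kHz, appears at 3.34 kHz.
27.24 kHz > fs/2 = 20.81 kHz, folds to fs − 27.24 kHz = 14.38 kHz.
68.86 kHz mod fs = 27.24 kHz.
27.24 kHz > fs/2 = 20.81 kHz, folds to fs − 27.24 kHz = 14.38 kHz.
27.24 kHz and 68.86 kHz both map to 14.38 kHz.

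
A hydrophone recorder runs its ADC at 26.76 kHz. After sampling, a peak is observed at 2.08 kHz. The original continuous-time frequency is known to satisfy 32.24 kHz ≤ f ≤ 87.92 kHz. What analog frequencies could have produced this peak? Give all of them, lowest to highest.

51.44 kHz, 55.6 kHz, 78.2 kHz, 82.36 kHz

Frequencies that alias to 2.08 kHz are k·fs ± 2.08 kHz for integer k ≥ 0.
k=0: 2.08 kHz.
k=1: 24.68 kHz, 28.84 kHz.
k=2: 51.44 kHz, 55.6 kHz.
k=3: 78.2 kHz, 82.36 kHz.
k=4: 104.96 kHz, 109.12 kHz.
Within [32.24 kHz, 87.92 kHz]: 51.44 kHz, 55.6 kHz, 78.2 kHz, 82.36 kHz.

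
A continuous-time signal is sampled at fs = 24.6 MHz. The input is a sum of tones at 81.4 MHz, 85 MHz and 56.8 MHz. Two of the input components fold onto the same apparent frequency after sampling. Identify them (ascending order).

56.8 MHz, 81.4 MHz

fs/2 = 12.3 MHz.
81.4 MHz mod fs = 7.6 MHz.
7.6 MHz ≤ fs/2 = 12.3 MHz, appears at 7.6 MHz.
85 MHz mod fs = 11.2 MHz.
11.2 MHz ≤ fs/2 = 12.3 MHz, appears at 11.2 MHz.
56.8 MHz mod fs = 7.6 MHz.
7.6 MHz ≤ fs/2 = 12.3 MHz, appears at 7.6 MHz.
56.8 MHz and 81.4 MHz both map to 7.6 MHz.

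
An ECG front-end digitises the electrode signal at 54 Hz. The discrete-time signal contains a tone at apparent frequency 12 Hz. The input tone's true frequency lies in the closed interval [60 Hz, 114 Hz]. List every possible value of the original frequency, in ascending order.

Frequencies that alias to 12 Hz are k·fs ± 12 Hz for integer k ≥ 0.
k=0: 12 Hz.
k=1: 42 Hz, 66 Hz.
k=2: 96 Hz, 120 Hz.
k=3: 150 Hz, 174 Hz.
Within [60 Hz, 114 Hz]: 66 Hz, 96 Hz.

66 Hz, 96 Hz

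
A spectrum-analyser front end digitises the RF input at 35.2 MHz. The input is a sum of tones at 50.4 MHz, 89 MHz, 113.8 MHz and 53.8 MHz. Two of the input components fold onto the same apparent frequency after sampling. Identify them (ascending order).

fs/2 = 17.6 MHz.
50.4 MHz mod fs = 15.2 MHz.
15.2 MHz ≤ fs/2 = 17.6 MHz, appears at 15.2 MHz.
89 MHz mod fs = 18.6 MHz.
18.6 MHz > fs/2 = 17.6 MHz, folds to fs − 18.6 MHz = 16.6 MHz.
113.8 MHz mod fs = 8.2 MHz.
8.2 MHz ≤ fs/2 = 17.6 MHz, appears at 8.2 MHz.
53.8 MHz mod fs = 18.6 MHz.
18.6 MHz > fs/2 = 17.6 MHz, folds to fs − 18.6 MHz = 16.6 MHz.
53.8 MHz and 89 MHz both map to 16.6 MHz.

53.8 MHz, 89 MHz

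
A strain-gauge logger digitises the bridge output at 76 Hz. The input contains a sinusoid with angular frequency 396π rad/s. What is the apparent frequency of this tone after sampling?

30 Hz

ω = 396π rad/s → f = ω/(2π) = 198 Hz.
198 Hz mod fs = 46 Hz.
46 Hz > fs/2 = 38 Hz, folds to fs − 46 Hz = 30 Hz.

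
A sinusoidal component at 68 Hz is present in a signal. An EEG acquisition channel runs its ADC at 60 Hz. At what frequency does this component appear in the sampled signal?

68 Hz mod fs = 8 Hz.
8 Hz ≤ fs/2 = 30 Hz, appears at 8 Hz.

8 Hz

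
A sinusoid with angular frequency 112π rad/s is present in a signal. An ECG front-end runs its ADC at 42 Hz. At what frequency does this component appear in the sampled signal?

14 Hz

ω = 112π rad/s → f = ω/(2π) = 56 Hz.
56 Hz mod fs = 14 Hz.
14 Hz ≤ fs/2 = 21 Hz, appears at 14 Hz.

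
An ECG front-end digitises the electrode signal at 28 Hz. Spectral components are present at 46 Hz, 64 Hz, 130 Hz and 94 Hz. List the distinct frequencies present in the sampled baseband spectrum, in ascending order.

8 Hz, 10 Hz

fs/2 = 14 Hz.
46 Hz mod fs = 18 Hz.
18 Hz > fs/2 = 14 Hz, folds to fs − 18 Hz = 10 Hz.
64 Hz mod fs = 8 Hz.
8 Hz ≤ fs/2 = 14 Hz, appears at 8 Hz.
130 Hz mod fs = 18 Hz.
18 Hz > fs/2 = 14 Hz, folds to fs − 18 Hz = 10 Hz.
94 Hz mod fs = 10 Hz.
10 Hz ≤ fs/2 = 14 Hz, appears at 10 Hz.
Distinct values: {8 Hz, 10 Hz}.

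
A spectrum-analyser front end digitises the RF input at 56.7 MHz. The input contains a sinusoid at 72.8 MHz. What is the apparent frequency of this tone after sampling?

16.1 MHz

72.8 MHz mod fs = 16.1 MHz.
16.1 MHz ≤ fs/2 = 28.35 MHz, appears at 16.1 MHz.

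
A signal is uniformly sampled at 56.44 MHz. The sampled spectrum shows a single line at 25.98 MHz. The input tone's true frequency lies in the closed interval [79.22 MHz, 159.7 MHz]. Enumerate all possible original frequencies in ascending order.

82.42 MHz, 86.9 MHz, 138.86 MHz, 143.34 MHz

Frequencies that alias to 25.98 MHz are k·fs ± 25.98 MHz for integer k ≥ 0.
k=0: 25.98 MHz.
k=1: 30.46 MHz, 82.42 MHz.
k=2: 86.9 MHz, 138.86 MHz.
k=3: 143.34 MHz, 195.3 MHz.
k=4: 199.78 MHz, 251.74 MHz.
Within [79.22 MHz, 159.7 MHz]: 82.42 MHz, 86.9 MHz, 138.86 MHz, 143.34 MHz.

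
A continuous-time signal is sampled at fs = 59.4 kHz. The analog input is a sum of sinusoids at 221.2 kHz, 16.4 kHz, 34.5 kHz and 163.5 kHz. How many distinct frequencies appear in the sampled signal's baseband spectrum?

fs/2 = 29.7 kHz.
221.2 kHz mod fs = 43 kHz.
43 kHz > fs/2 = 29.7 kHz, folds to fs − 43 kHz = 16.4 kHz.
16.4 kHz ≤ fs/2 = 29.7 kHz, passes unchanged.
34.5 kHz > fs/2 = 29.7 kHz, folds to fs − 34.5 kHz = 24.9 kHz.
163.5 kHz mod fs = 44.7 kHz.
44.7 kHz > fs/2 = 29.7 kHz, folds to fs − 44.7 kHz = 14.7 kHz.
Distinct values: {14.7 kHz, 16.4 kHz, 24.9 kHz} → 3.

3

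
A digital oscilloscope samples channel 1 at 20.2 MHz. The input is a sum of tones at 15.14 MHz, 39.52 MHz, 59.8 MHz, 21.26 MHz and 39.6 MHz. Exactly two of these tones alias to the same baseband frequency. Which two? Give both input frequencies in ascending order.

39.6 MHz, 59.8 MHz

fs/2 = 10.1 MHz.
15.14 MHz > fs/2 = 10.1 MHz, folds to fs − 15.14 MHz = 5.06 MHz.
39.52 MHz mod fs = 19.32 MHz.
19.32 MHz > fs/2 = 10.1 MHz, folds to fs − 19.32 MHz = 0.88 MHz.
59.8 MHz mod fs = 19.4 MHz.
19.4 MHz > fs/2 = 10.1 MHz, folds to fs − 19.4 MHz = 0.8 MHz.
21.26 MHz mod fs = 1.06 MHz.
1.06 MHz ≤ fs/2 = 10.1 MHz, appears at 1.06 MHz.
39.6 MHz mod fs = 19.4 MHz.
19.4 MHz > fs/2 = 10.1 MHz, folds to fs − 19.4 MHz = 0.8 MHz.
39.6 MHz and 59.8 MHz both map to 0.8 MHz.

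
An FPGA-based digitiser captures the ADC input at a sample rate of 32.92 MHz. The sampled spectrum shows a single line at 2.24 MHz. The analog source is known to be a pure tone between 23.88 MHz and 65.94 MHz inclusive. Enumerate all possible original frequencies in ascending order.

Frequencies that alias to 2.24 MHz are k·fs ± 2.24 MHz for integer k ≥ 0.
k=0: 2.24 MHz.
k=1: 30.68 MHz, 35.16 MHz.
k=2: 63.6 MHz, 68.08 MHz.
k=3: 96.52 MHz, 101 MHz.
Within [23.88 MHz, 65.94 MHz]: 30.68 MHz, 35.16 MHz, 63.6 MHz.

30.68 MHz, 35.16 MHz, 63.6 MHz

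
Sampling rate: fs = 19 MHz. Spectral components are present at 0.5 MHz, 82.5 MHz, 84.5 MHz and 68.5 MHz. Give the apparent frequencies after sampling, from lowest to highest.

0.5 MHz, 6.5 MHz, 7.5 MHz, 8.5 MHz

fs/2 = 9.5 MHz.
0.5 MHz ≤ fs/2 = 9.5 MHz, passes unchanged.
82.5 MHz mod fs = 6.5 MHz.
6.5 MHz ≤ fs/2 = 9.5 MHz, appears at 6.5 MHz.
84.5 MHz mod fs = 8.5 MHz.
8.5 MHz ≤ fs/2 = 9.5 MHz, appears at 8.5 MHz.
68.5 MHz mod fs = 11.5 MHz.
11.5 MHz > fs/2 = 9.5 MHz, folds to fs − 11.5 MHz = 7.5 MHz.
Distinct values: {0.5 MHz, 6.5 MHz, 7.5 MHz, 8.5 MHz}.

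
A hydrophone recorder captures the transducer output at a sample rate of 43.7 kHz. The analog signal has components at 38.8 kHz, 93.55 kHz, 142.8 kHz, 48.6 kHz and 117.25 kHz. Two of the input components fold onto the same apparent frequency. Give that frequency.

4.9 kHz

fs/2 = 21.85 kHz.
38.8 kHz > fs/2 = 21.85 kHz, folds to fs − 38.8 kHz = 4.9 kHz.
93.55 kHz mod fs = 6.15 kHz.
6.15 kHz ≤ fs/2 = 21.85 kHz, appears at 6.15 kHz.
142.8 kHz mod fs = 11.7 kHz.
11.7 kHz ≤ fs/2 = 21.85 kHz, appears at 11.7 kHz.
48.6 kHz mod fs = 4.9 kHz.
4.9 kHz ≤ fs/2 = 21.85 kHz, appears at 4.9 kHz.
117.25 kHz mod fs = 29.85 kHz.
29.85 kHz > fs/2 = 21.85 kHz, folds to fs − 29.85 kHz = 13.85 kHz.
38.8 kHz and 48.6 kHz both map to 4.9 kHz.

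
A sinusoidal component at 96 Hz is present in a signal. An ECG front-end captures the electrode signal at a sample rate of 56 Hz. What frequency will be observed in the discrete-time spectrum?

96 Hz mod fs = 40 Hz.
40 Hz > fs/2 = 28 Hz, folds to fs − 40 Hz = 16 Hz.

16 Hz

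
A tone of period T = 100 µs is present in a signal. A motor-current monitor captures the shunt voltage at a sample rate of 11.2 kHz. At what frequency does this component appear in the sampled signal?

T = 100 µs → f = 1/T = 10 kHz.
10 kHz > fs/2 = 5.6 kHz, folds to fs − 10 kHz = 1.2 kHz.

1.2 kHz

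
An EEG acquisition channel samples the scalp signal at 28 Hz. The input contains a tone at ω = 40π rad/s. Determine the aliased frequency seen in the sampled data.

8 Hz

ω = 40π rad/s → f = ω/(2π) = 20 Hz.
20 Hz > fs/2 = 14 Hz, folds to fs − 20 Hz = 8 Hz.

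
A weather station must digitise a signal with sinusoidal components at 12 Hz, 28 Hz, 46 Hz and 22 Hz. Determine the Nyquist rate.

Highest-frequency component: 46 Hz.
Nyquist rate = 2 × 46 Hz = 92 Hz.

92 Hz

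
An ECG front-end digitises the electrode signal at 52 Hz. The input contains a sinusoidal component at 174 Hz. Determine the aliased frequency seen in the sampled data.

174 Hz mod fs = 18 Hz.
18 Hz ≤ fs/2 = 26 Hz, appears at 18 Hz.

18 Hz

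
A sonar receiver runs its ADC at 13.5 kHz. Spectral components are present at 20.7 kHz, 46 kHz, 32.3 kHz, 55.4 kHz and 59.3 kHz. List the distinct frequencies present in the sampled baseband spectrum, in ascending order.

1.4 kHz, 5.3 kHz, 5.5 kHz, 6.3 kHz

fs/2 = 6.75 kHz.
20.7 kHz mod fs = 7.2 kHz.
7.2 kHz > fs/2 = 6.75 kHz, folds to fs − 7.2 kHz = 6.3 kHz.
46 kHz mod fs = 5.5 kHz.
5.5 kHz ≤ fs/2 = 6.75 kHz, appears at 5.5 kHz.
32.3 kHz mod fs = 5.3 kHz.
5.3 kHz ≤ fs/2 = 6.75 kHz, appears at 5.3 kHz.
55.4 kHz mod fs = 1.4 kHz.
1.4 kHz ≤ fs/2 = 6.75 kHz, appears at 1.4 kHz.
59.3 kHz mod fs = 5.3 kHz.
5.3 kHz ≤ fs/2 = 6.75 kHz, appears at 5.3 kHz.
Distinct values: {1.4 kHz, 5.3 kHz, 5.5 kHz, 6.3 kHz}.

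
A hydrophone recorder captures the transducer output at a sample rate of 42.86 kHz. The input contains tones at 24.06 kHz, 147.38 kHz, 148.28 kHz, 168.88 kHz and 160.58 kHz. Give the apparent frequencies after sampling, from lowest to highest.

fs/2 = 21.43 kHz.
24.06 kHz > fs/2 = 21.43 kHz, folds to fs − 24.06 kHz = 18.8 kHz.
147.38 kHz mod fs = 18.8 kHz.
18.8 kHz ≤ fs/2 = 21.43 kHz, appears at 18.8 kHz.
148.28 kHz mod fs = 19.7 kHz.
19.7 kHz ≤ fs/2 = 21.43 kHz, appears at 19.7 kHz.
168.88 kHz mod fs = 40.3 kHz.
40.3 kHz > fs/2 = 21.43 kHz, folds to fs − 40.3 kHz = 2.56 kHz.
160.58 kHz mod fs = 32 kHz.
32 kHz > fs/2 = 21.43 kHz, folds to fs − 32 kHz = 10.86 kHz.
Distinct values: {2.56 kHz, 10.86 kHz, 18.8 kHz, 19.7 kHz}.

2.56 kHz, 10.86 kHz, 18.8 kHz, 19.7 kHz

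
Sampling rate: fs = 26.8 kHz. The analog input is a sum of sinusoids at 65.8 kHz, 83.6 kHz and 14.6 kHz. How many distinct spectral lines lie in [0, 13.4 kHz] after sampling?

2

fs/2 = 13.4 kHz.
65.8 kHz mod fs = 12.2 kHz.
12.2 kHz ≤ fs/2 = 13.4 kHz, appears at 12.2 kHz.
83.6 kHz mod fs = 3.2 kHz.
3.2 kHz ≤ fs/2 = 13.4 kHz, appears at 3.2 kHz.
14.6 kHz > fs/2 = 13.4 kHz, folds to fs − 14.6 kHz = 12.2 kHz.
Distinct values: {3.2 kHz, 12.2 kHz} → 2.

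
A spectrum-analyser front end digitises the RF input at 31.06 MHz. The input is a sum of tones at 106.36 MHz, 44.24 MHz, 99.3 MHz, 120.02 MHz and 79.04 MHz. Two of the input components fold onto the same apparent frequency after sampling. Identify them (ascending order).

fs/2 = 15.53 MHz.
106.36 MHz mod fs = 13.18 MHz.
13.18 MHz ≤ fs/2 = 15.53 MHz, appears at 13.18 MHz.
44.24 MHz mod fs = 13.18 MHz.
13.18 MHz ≤ fs/2 = 15.53 MHz, appears at 13.18 MHz.
99.3 MHz mod fs = 6.12 MHz.
6.12 MHz ≤ fs/2 = 15.53 MHz, appears at 6.12 MHz.
120.02 MHz mod fs = 26.84 MHz.
26.84 MHz > fs/2 = 15.53 MHz, folds to fs − 26.84 MHz = 4.22 MHz.
79.04 MHz mod fs = 16.92 MHz.
16.92 MHz > fs/2 = 15.53 MHz, folds to fs − 16.92 MHz = 14.14 MHz.
44.24 MHz and 106.36 MHz both map to 13.18 MHz.

44.24 MHz, 106.36 MHz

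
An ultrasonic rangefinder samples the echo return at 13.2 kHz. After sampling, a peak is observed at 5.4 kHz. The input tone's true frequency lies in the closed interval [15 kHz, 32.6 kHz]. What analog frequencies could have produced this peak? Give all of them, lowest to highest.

18.6 kHz, 21 kHz, 31.8 kHz

Frequencies that alias to 5.4 kHz are k·fs ± 5.4 kHz for integer k ≥ 0.
k=0: 5.4 kHz.
k=1: 7.8 kHz, 18.6 kHz.
k=2: 21 kHz, 31.8 kHz.
k=3: 34.2 kHz, 45 kHz.
Within [15 kHz, 32.6 kHz]: 18.6 kHz, 21 kHz, 31.8 kHz.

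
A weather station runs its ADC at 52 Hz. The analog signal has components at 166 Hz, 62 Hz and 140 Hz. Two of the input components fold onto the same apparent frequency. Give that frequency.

fs/2 = 26 Hz.
166 Hz mod fs = 10 Hz.
10 Hz ≤ fs/2 = 26 Hz, appears at 10 Hz.
62 Hz mod fs = 10 Hz.
10 Hz ≤ fs/2 = 26 Hz, appears at 10 Hz.
140 Hz mod fs = 36 Hz.
36 Hz > fs/2 = 26 Hz, folds to fs − 36 Hz = 16 Hz.
62 Hz and 166 Hz both map to 10 Hz.

10 Hz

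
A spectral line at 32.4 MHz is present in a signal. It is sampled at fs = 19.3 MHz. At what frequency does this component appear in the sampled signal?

6.2 MHz

32.4 MHz mod fs = 13.1 MHz.
13.1 MHz > fs/2 = 9.65 MHz, folds to fs − 13.1 MHz = 6.2 MHz.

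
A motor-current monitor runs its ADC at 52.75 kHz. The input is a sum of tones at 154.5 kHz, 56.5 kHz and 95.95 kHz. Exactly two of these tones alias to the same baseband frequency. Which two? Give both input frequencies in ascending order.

56.5 kHz, 154.5 kHz

fs/2 = 26.375 kHz.
154.5 kHz mod fs = 49 kHz.
49 kHz > fs/2 = 26.375 kHz, folds to fs − 49 kHz = 3.75 kHz.
56.5 kHz mod fs = 3.75 kHz.
3.75 kHz ≤ fs/2 = 26.375 kHz, appears at 3.75 kHz.
95.95 kHz mod fs = 43.2 kHz.
43.2 kHz > fs/2 = 26.375 kHz, folds to fs − 43.2 kHz = 9.55 kHz.
56.5 kHz and 154.5 kHz both map to 3.75 kHz.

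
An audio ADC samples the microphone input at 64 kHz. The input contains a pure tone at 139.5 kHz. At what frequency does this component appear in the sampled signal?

11.5 kHz

139.5 kHz mod fs = 11.5 kHz.
11.5 kHz ≤ fs/2 = 32 kHz, appears at 11.5 kHz.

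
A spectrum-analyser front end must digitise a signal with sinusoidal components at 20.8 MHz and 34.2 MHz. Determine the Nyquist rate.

68.4 MHz

Highest-frequency component: 34.2 MHz.
Nyquist rate = 2 × 34.2 MHz = 68.4 MHz.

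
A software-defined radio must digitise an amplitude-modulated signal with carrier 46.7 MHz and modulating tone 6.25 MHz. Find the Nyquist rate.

AM sidebands sit at fc ± fm = 40.45 MHz and 52.95 MHz.
Highest-frequency component: 52.95 MHz.
Nyquist rate = 2 × 52.95 MHz = 105.9 MHz.

105.9 MHz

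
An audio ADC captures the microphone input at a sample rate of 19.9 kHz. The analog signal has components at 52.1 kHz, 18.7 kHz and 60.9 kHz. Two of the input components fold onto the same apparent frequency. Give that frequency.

1.2 kHz

fs/2 = 9.95 kHz.
52.1 kHz mod fs = 12.3 kHz.
12.3 kHz > fs/2 = 9.95 kHz, folds to fs − 12.3 kHz = 7.6 kHz.
18.7 kHz > fs/2 = 9.95 kHz, folds to fs − 18.7 kHz = 1.2 kHz.
60.9 kHz mod fs = 1.2 kHz.
1.2 kHz ≤ fs/2 = 9.95 kHz, appears at 1.2 kHz.
18.7 kHz and 60.9 kHz both map to 1.2 kHz.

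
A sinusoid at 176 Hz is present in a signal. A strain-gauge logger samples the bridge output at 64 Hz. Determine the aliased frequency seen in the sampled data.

176 Hz mod fs = 48 Hz.
48 Hz > fs/2 = 32 Hz, folds to fs − 48 Hz = 16 Hz.

16 Hz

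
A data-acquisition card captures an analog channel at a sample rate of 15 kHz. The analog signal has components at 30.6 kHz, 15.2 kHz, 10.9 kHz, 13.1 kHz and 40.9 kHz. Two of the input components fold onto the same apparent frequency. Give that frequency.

fs/2 = 7.5 kHz.
30.6 kHz mod fs = 0.6 kHz.
0.6 kHz ≤ fs/2 = 7.5 kHz, appears at 0.6 kHz.
15.2 kHz mod fs = 0.2 kHz.
0.2 kHz ≤ fs/2 = 7.5 kHz, appears at 0.2 kHz.
10.9 kHz > fs/2 = 7.5 kHz, folds to fs − 10.9 kHz = 4.1 kHz.
13.1 kHz > fs/2 = 7.5 kHz, folds to fs − 13.1 kHz = 1.9 kHz.
40.9 kHz mod fs = 10.9 kHz.
10.9 kHz > fs/2 = 7.5 kHz, folds to fs − 10.9 kHz = 4.1 kHz.
10.9 kHz and 40.9 kHz both map to 4.1 kHz.

4.1 kHz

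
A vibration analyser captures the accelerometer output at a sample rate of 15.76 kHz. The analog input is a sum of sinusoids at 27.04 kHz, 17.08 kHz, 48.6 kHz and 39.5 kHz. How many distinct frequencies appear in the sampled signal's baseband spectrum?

3

fs/2 = 7.88 kHz.
27.04 kHz mod fs = 11.28 kHz.
11.28 kHz > fs/2 = 7.88 kHz, folds to fs − 11.28 kHz = 4.48 kHz.
17.08 kHz mod fs = 1.32 kHz.
1.32 kHz ≤ fs/2 = 7.88 kHz, appears at 1.32 kHz.
48.6 kHz mod fs = 1.32 kHz.
1.32 kHz ≤ fs/2 = 7.88 kHz, appears at 1.32 kHz.
39.5 kHz mod fs = 7.98 kHz.
7.98 kHz > fs/2 = 7.88 kHz, folds to fs − 7.98 kHz = 7.78 kHz.
Distinct values: {1.32 kHz, 4.48 kHz, 7.78 kHz} → 3.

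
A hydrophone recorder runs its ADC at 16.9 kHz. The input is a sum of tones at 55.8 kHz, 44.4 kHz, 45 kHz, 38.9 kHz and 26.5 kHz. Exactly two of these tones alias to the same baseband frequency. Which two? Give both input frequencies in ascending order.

fs/2 = 8.45 kHz.
55.8 kHz mod fs = 5.1 kHz.
5.1 kHz ≤ fs/2 = 8.45 kHz, appears at 5.1 kHz.
44.4 kHz mod fs = 10.6 kHz.
10.6 kHz > fs/2 = 8.45 kHz, folds to fs − 10.6 kHz = 6.3 kHz.
45 kHz mod fs = 11.2 kHz.
11.2 kHz > fs/2 = 8.45 kHz, folds to fs − 11.2 kHz = 5.7 kHz.
38.9 kHz mod fs = 5.1 kHz.
5.1 kHz ≤ fs/2 = 8.45 kHz, appears at 5.1 kHz.
26.5 kHz mod fs = 9.6 kHz.
9.6 kHz > fs/2 = 8.45 kHz, folds to fs − 9.6 kHz = 7.3 kHz.
38.9 kHz and 55.8 kHz both map to 5.1 kHz.

38.9 kHz, 55.8 kHz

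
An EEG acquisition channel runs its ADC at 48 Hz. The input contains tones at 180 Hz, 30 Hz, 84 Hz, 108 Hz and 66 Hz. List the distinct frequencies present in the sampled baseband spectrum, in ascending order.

12 Hz, 18 Hz

fs/2 = 24 Hz.
180 Hz mod fs = 36 Hz.
36 Hz > fs/2 = 24 Hz, folds to fs − 36 Hz = 12 Hz.
30 Hz > fs/2 = 24 Hz, folds to fs − 30 Hz = 18 Hz.
84 Hz mod fs = 36 Hz.
36 Hz > fs/2 = 24 Hz, folds to fs − 36 Hz = 12 Hz.
108 Hz mod fs = 12 Hz.
12 Hz ≤ fs/2 = 24 Hz, appears at 12 Hz.
66 Hz mod fs = 18 Hz.
18 Hz ≤ fs/2 = 24 Hz, appears at 18 Hz.
Distinct values: {12 Hz, 18 Hz}.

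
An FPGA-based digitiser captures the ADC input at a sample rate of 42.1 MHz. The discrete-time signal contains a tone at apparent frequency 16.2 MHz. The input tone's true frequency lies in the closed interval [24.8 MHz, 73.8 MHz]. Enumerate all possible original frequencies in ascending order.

Frequencies that alias to 16.2 MHz are k·fs ± 16.2 MHz for integer k ≥ 0.
k=0: 16.2 MHz.
k=1: 25.9 MHz, 58.3 MHz.
k=2: 68 MHz, 100.4 MHz.
k=3: 110.1 MHz, 142.5 MHz.
Within [24.8 MHz, 73.8 MHz]: 25.9 MHz, 58.3 MHz, 68 MHz.

25.9 MHz, 58.3 MHz, 68 MHz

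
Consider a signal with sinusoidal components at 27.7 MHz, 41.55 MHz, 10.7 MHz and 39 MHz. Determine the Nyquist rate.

83.1 MHz

Highest-frequency component: 41.55 MHz.
Nyquist rate = 2 × 41.55 MHz = 83.1 MHz.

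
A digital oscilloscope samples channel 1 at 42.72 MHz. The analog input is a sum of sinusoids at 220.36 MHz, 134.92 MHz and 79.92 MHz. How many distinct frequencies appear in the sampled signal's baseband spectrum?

fs/2 = 21.36 MHz.
220.36 MHz mod fs = 6.76 MHz.
6.76 MHz ≤ fs/2 = 21.36 MHz, appears at 6.76 MHz.
134.92 MHz mod fs = 6.76 MHz.
6.76 MHz ≤ fs/2 = 21.36 MHz, appears at 6.76 MHz.
79.92 MHz mod fs = 37.2 MHz.
37.2 MHz > fs/2 = 21.36 MHz, folds to fs − 37.2 MHz = 5.52 MHz.
Distinct values: {5.52 MHz, 6.76 MHz} → 2.

2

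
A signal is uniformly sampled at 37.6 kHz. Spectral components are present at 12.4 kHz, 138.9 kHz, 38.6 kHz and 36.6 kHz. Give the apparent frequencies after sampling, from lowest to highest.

fs/2 = 18.8 kHz.
12.4 kHz ≤ fs/2 = 18.8 kHz, passes unchanged.
138.9 kHz mod fs = 26.1 kHz.
26.1 kHz > fs/2 = 18.8 kHz, folds to fs − 26.1 kHz = 11.5 kHz.
38.6 kHz mod fs = 1 kHz.
1 kHz ≤ fs/2 = 18.8 kHz, appears at 1 kHz.
36.6 kHz > fs/2 = 18.8 kHz, folds to fs − 36.6 kHz = 1 kHz.
Distinct values: {1 kHz, 11.5 kHz, 12.4 kHz}.

1 kHz, 11.5 kHz, 12.4 kHz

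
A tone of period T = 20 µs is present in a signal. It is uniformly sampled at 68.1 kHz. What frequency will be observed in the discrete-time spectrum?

T = 20 µs → f = 1/T = 50 kHz.
50 kHz > fs/2 = 34.05 kHz, folds to fs − 50 kHz = 18.1 kHz.

18.1 kHz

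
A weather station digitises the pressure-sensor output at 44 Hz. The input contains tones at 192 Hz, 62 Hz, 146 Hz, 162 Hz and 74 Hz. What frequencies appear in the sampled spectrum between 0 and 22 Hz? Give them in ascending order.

14 Hz, 16 Hz, 18 Hz

fs/2 = 22 Hz.
192 Hz mod fs = 16 Hz.
16 Hz ≤ fs/2 = 22 Hz, appears at 16 Hz.
62 Hz mod fs = 18 Hz.
18 Hz ≤ fs/2 = 22 Hz, appears at 18 Hz.
146 Hz mod fs = 14 Hz.
14 Hz ≤ fs/2 = 22 Hz, appears at 14 Hz.
162 Hz mod fs = 30 Hz.
30 Hz > fs/2 = 22 Hz, folds to fs − 30 Hz = 14 Hz.
74 Hz mod fs = 30 Hz.
30 Hz > fs/2 = 22 Hz, folds to fs − 30 Hz = 14 Hz.
Distinct values: {14 Hz, 16 Hz, 18 Hz}.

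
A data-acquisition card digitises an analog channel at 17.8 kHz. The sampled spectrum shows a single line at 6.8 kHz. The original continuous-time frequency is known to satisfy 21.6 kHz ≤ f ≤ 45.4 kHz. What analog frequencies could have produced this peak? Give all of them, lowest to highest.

24.6 kHz, 28.8 kHz, 42.4 kHz

Frequencies that alias to 6.8 kHz are k·fs ± 6.8 kHz for integer k ≥ 0.
k=0: 6.8 kHz.
k=1: 11 kHz, 24.6 kHz.
k=2: 28.8 kHz, 42.4 kHz.
k=3: 46.6 kHz, 60.2 kHz.
Within [21.6 kHz, 45.4 kHz]: 24.6 kHz, 28.8 kHz, 42.4 kHz.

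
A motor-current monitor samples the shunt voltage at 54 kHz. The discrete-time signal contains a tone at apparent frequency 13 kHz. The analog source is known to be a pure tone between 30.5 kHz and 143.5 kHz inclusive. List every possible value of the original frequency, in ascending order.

Frequencies that alias to 13 kHz are k·fs ± 13 kHz for integer k ≥ 0.
k=0: 13 kHz.
k=1: 41 kHz, 67 kHz.
k=2: 95 kHz, 121 kHz.
k=3: 149 kHz, 175 kHz.
Within [30.5 kHz, 143.5 kHz]: 41 kHz, 67 kHz, 95 kHz, 121 kHz.

41 kHz, 67 kHz, 95 kHz, 121 kHz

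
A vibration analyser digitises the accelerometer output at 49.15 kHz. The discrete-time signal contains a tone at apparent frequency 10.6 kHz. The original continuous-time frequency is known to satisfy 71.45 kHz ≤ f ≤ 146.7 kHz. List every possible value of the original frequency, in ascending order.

87.7 kHz, 108.9 kHz, 136.85 kHz

Frequencies that alias to 10.6 kHz are k·fs ± 10.6 kHz for integer k ≥ 0.
k=0: 10.6 kHz.
k=1: 38.55 kHz, 59.75 kHz.
k=2: 87.7 kHz, 108.9 kHz.
k=3: 136.85 kHz, 158.05 kHz.
k=4: 186 kHz, 207.2 kHz.
Within [71.45 kHz, 146.7 kHz]: 87.7 kHz, 108.9 kHz, 136.85 kHz.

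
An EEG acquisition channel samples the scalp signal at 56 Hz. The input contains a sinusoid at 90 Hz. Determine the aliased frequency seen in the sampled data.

90 Hz mod fs = 34 Hz.
34 Hz > fs/2 = 28 Hz, folds to fs − 34 Hz = 22 Hz.

22 Hz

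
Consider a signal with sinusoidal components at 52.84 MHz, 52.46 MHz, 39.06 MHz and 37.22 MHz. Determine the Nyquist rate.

105.68 MHz

Highest-frequency component: 52.84 MHz.
Nyquist rate = 2 × 52.84 MHz = 105.68 MHz.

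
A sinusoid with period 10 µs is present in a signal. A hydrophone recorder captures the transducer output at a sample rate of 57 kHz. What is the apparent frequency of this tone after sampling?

T = 10 µs → f = 1/T = 100 kHz.
100 kHz mod fs = 43 kHz.
43 kHz > fs/2 = 28.5 kHz, folds to fs − 43 kHz = 14 kHz.

14 kHz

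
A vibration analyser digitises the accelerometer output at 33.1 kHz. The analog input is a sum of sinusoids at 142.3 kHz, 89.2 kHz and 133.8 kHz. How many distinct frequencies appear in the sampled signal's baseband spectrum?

fs/2 = 16.55 kHz.
142.3 kHz mod fs = 9.9 kHz.
9.9 kHz ≤ fs/2 = 16.55 kHz, appears at 9.9 kHz.
89.2 kHz mod fs = 23 kHz.
23 kHz > fs/2 = 16.55 kHz, folds to fs − 23 kHz = 10.1 kHz.
133.8 kHz mod fs = 1.4 kHz.
1.4 kHz ≤ fs/2 = 16.55 kHz, appears at 1.4 kHz.
Distinct values: {1.4 kHz, 9.9 kHz, 10.1 kHz} → 3.

3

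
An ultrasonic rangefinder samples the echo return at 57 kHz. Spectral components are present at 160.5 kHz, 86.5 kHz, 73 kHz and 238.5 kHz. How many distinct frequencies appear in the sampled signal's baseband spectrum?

3

fs/2 = 28.5 kHz.
160.5 kHz mod fs = 46.5 kHz.
46.5 kHz > fs/2 = 28.5 kHz, folds to fs − 46.5 kHz = 10.5 kHz.
86.5 kHz mod fs = 29.5 kHz.
29.5 kHz > fs/2 = 28.5 kHz, folds to fs − 29.5 kHz = 27.5 kHz.
73 kHz mod fs = 16 kHz.
16 kHz ≤ fs/2 = 28.5 kHz, appears at 16 kHz.
238.5 kHz mod fs = 10.5 kHz.
10.5 kHz ≤ fs/2 = 28.5 kHz, appears at 10.5 kHz.
Distinct values: {10.5 kHz, 16 kHz, 27.5 kHz} → 3.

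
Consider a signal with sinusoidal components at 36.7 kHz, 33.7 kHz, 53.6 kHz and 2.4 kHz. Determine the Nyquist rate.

107.2 kHz

Highest-frequency component: 53.6 kHz.
Nyquist rate = 2 × 53.6 kHz = 107.2 kHz.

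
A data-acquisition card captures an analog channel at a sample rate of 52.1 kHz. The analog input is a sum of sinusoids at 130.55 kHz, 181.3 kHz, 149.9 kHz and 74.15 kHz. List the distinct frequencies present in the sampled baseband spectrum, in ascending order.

6.4 kHz, 22.05 kHz, 25 kHz, 25.75 kHz

fs/2 = 26.05 kHz.
130.55 kHz mod fs = 26.35 kHz.
26.35 kHz > fs/2 = 26.05 kHz, folds to fs − 26.35 kHz = 25.75 kHz.
181.3 kHz mod fs = 25 kHz.
25 kHz ≤ fs/2 = 26.05 kHz, appears at 25 kHz.
149.9 kHz mod fs = 45.7 kHz.
45.7 kHz > fs/2 = 26.05 kHz, folds to fs − 45.7 kHz = 6.4 kHz.
74.15 kHz mod fs = 22.05 kHz.
22.05 kHz ≤ fs/2 = 26.05 kHz, appears at 22.05 kHz.
Distinct values: {6.4 kHz, 22.05 kHz, 25 kHz, 25.75 kHz}.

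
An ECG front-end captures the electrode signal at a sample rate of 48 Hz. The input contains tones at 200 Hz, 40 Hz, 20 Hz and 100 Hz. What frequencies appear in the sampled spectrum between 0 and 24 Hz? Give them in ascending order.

fs/2 = 24 Hz.
200 Hz mod fs = 8 Hz.
8 Hz ≤ fs/2 = 24 Hz, appears at 8 Hz.
40 Hz > fs/2 = 24 Hz, folds to fs − 40 Hz = 8 Hz.
20 Hz ≤ fs/2 = 24 Hz, passes unchanged.
100 Hz mod fs = 4 Hz.
4 Hz ≤ fs/2 = 24 Hz, appears at 4 Hz.
Distinct values: {4 Hz, 8 Hz, 20 Hz}.

4 Hz, 8 Hz, 20 Hz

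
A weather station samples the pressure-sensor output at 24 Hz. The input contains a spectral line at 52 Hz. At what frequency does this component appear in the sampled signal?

52 Hz mod fs = 4 Hz.
4 Hz ≤ fs/2 = 12 Hz, appears at 4 Hz.

4 Hz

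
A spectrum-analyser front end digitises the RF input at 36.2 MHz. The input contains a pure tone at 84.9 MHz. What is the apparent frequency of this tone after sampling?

84.9 MHz mod fs = 12.5 MHz.
12.5 MHz ≤ fs/2 = 18.1 MHz, appears at 12.5 MHz.

12.5 MHz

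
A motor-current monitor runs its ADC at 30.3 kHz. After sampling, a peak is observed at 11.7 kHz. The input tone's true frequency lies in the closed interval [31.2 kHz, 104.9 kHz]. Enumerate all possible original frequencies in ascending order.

42 kHz, 48.9 kHz, 72.3 kHz, 79.2 kHz, 102.6 kHz

Frequencies that alias to 11.7 kHz are k·fs ± 11.7 kHz for integer k ≥ 0.
k=0: 11.7 kHz.
k=1: 18.6 kHz, 42 kHz.
k=2: 48.9 kHz, 72.3 kHz.
k=3: 79.2 kHz, 102.6 kHz.
k=4: 109.5 kHz, 132.9 kHz.
Within [31.2 kHz, 104.9 kHz]: 42 kHz, 48.9 kHz, 72.3 kHz, 79.2 kHz, 102.6 kHz.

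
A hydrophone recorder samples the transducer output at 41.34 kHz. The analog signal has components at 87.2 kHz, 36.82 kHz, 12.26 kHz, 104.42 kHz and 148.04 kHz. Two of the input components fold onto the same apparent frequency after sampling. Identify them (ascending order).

36.82 kHz, 87.2 kHz

fs/2 = 20.67 kHz.
87.2 kHz mod fs = 4.52 kHz.
4.52 kHz ≤ fs/2 = 20.67 kHz, appears at 4.52 kHz.
36.82 kHz > fs/2 = 20.67 kHz, folds to fs − 36.82 kHz = 4.52 kHz.
12.26 kHz ≤ fs/2 = 20.67 kHz, passes unchanged.
104.42 kHz mod fs = 21.74 kHz.
21.74 kHz > fs/2 = 20.67 kHz, folds to fs − 21.74 kHz = 19.6 kHz.
148.04 kHz mod fs = 24.02 kHz.
24.02 kHz > fs/2 = 20.67 kHz, folds to fs − 24.02 kHz = 17.32 kHz.
36.82 kHz and 87.2 kHz both map to 4.52 kHz.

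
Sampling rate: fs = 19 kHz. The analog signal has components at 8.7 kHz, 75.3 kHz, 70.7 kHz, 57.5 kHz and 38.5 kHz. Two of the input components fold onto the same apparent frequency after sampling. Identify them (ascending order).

fs/2 = 9.5 kHz.
8.7 kHz ≤ fs/2 = 9.5 kHz, passes unchanged.
75.3 kHz mod fs = 18.3 kHz.
18.3 kHz > fs/2 = 9.5 kHz, folds to fs − 18.3 kHz = 0.7 kHz.
70.7 kHz mod fs = 13.7 kHz.
13.7 kHz > fs/2 = 9.5 kHz, folds to fs − 13.7 kHz = 5.3 kHz.
57.5 kHz mod fs = 0.5 kHz.
0.5 kHz ≤ fs/2 = 9.5 kHz, appears at 0.5 kHz.
38.5 kHz mod fs = 0.5 kHz.
0.5 kHz ≤ fs/2 = 9.5 kHz, appears at 0.5 kHz.
38.5 kHz and 57.5 kHz both map to 0.5 kHz.

38.5 kHz, 57.5 kHz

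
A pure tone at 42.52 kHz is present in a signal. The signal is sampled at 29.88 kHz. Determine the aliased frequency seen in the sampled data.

12.64 kHz

42.52 kHz mod fs = 12.64 kHz.
12.64 kHz ≤ fs/2 = 14.94 kHz, appears at 12.64 kHz.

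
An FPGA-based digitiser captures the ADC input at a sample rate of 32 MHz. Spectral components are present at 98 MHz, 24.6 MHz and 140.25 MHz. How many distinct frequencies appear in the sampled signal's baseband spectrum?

fs/2 = 16 MHz.
98 MHz mod fs = 2 MHz.
2 MHz ≤ fs/2 = 16 MHz, appears at 2 MHz.
24.6 MHz > fs/2 = 16 MHz, folds to fs − 24.6 MHz = 7.4 MHz.
140.25 MHz mod fs = 12.25 MHz.
12.25 MHz ≤ fs/2 = 16 MHz, appears at 12.25 MHz.
Distinct values: {2 MHz, 7.4 MHz, 12.25 MHz} → 3.

3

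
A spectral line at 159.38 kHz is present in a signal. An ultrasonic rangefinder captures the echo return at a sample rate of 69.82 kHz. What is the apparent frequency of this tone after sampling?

19.74 kHz

159.38 kHz mod fs = 19.74 kHz.
19.74 kHz ≤ fs/2 = 34.91 kHz, appears at 19.74 kHz.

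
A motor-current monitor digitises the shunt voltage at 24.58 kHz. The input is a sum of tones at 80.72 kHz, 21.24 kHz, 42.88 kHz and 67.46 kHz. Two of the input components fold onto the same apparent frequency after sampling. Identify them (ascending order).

fs/2 = 12.29 kHz.
80.72 kHz mod fs = 6.98 kHz.
6.98 kHz ≤ fs/2 = 12.29 kHz, appears at 6.98 kHz.
21.24 kHz > fs/2 = 12.29 kHz, folds to fs − 21.24 kHz = 3.34 kHz.
42.88 kHz mod fs = 18.3 kHz.
18.3 kHz > fs/2 = 12.29 kHz, folds to fs − 18.3 kHz = 6.28 kHz.
67.46 kHz mod fs = 18.3 kHz.
18.3 kHz > fs/2 = 12.29 kHz, folds to fs − 18.3 kHz = 6.28 kHz.
42.88 kHz and 67.46 kHz both map to 6.28 kHz.

42.88 kHz, 67.46 kHz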